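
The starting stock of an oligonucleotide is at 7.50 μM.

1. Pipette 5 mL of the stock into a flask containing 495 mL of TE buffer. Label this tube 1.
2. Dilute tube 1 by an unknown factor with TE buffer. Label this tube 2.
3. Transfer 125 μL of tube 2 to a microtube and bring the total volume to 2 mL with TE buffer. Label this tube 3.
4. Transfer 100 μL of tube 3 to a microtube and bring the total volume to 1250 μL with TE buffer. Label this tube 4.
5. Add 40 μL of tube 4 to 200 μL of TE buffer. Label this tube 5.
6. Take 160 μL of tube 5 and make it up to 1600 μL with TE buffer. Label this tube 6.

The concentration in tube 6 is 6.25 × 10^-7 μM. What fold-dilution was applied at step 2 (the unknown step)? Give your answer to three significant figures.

Step 1: 5 mL + 495 mL = 500 mL total → factor 500/5 = 100
Step 2: unknown factor x
Step 3: 125 μL brought to 2 mL → factor 2000/125 = 16
Step 4: 100 μL brought to 1250 μL → factor 1250/100 = 12.5
Step 5: 40 μL + 200 μL = 240 μL total → factor 240/40 = 6
Step 6: 160 μL brought to 1600 μL → factor 1600/160 = 10
Product of known-step factors = 1.2 × 10^6
Overall factor = 7.50 μM / (6.25 × 10^-7 μM) = 1.2 × 10^7
x = 1.2 × 10^7 / 1.2 × 10^6 = 10.0

10.0-fold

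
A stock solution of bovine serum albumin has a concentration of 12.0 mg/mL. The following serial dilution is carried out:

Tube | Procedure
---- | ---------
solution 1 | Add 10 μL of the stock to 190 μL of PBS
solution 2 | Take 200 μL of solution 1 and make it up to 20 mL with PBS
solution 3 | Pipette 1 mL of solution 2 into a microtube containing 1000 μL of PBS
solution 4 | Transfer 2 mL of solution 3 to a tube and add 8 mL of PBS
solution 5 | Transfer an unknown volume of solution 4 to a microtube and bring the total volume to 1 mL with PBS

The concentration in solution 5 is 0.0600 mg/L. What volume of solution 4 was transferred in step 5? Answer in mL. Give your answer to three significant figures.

Step 1: 10 μL + 190 μL = 200 μL total → factor 200/10 = 20
Step 2: 200 μL brought to 20 mL → factor 20000/200 = 100
Step 3: 1 mL + 1000 μL = 2 mL total → factor 2/1 = 2
Step 4: 2 mL + 8 mL = 10 mL total → factor 10/2 = 5
Step 5: v brought to 1 mL → factor = 1 mL/v
Product of known-step factors = 20000
Overall factor = 12.0 mg/mL / (0.0600 mg/L) = 2 × 10^5
Step-5 factor = 2 × 10^5 / 20000 = 10
v = 1 mL / 10 = 0.100 mL

0.100 mL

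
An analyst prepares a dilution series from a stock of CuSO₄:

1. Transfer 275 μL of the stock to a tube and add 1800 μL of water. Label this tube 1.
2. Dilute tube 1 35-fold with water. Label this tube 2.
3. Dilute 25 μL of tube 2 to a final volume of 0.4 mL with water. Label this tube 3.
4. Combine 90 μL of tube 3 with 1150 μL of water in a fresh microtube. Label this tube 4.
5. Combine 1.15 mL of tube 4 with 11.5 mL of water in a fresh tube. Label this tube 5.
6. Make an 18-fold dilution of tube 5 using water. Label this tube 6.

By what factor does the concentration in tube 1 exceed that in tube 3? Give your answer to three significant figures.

Step 1: 275 μL + 1800 μL = 2075 μL total → factor 2075/275 = 7.5455
Step 2: 35-fold → factor 35
Step 3: 25 μL brought to 0.4 mL → factor 400/25 = 16
Dilution factor to tube 1 = 7.5455; to tube 3 = 4225.5
[tube 1]/[tube 3] = (factor to tube 3)/(factor to tube 1) = 4225.5/7.5455 = 560

560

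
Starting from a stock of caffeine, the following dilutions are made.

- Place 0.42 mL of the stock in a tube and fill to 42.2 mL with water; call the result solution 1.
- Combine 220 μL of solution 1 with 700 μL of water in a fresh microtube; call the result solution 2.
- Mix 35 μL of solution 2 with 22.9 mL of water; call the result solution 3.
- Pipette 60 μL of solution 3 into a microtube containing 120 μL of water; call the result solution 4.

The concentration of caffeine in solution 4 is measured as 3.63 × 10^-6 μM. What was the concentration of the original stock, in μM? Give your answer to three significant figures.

Step 1: 0.42 mL brought to 42.2 mL → factor 42.2/0.42 = 100.48
Step 2: 220 μL + 700 μL = 920 μL total → factor 920/220 = 4.1818
Step 3: 35 μL + 22.9 mL = 22935 μL total → factor 22935/35 = 655.29
Step 4: 60 μL + 120 μL = 180 μL total → factor 180/60 = 3
Overall dilution factor = 100.48 × 4.1818 × 655.29 × 3 = 8.26 × 10^5
Stock = 3.63 × 10^-6 μM × 8.26 × 10^5 = 3.00 μM

3.00 μM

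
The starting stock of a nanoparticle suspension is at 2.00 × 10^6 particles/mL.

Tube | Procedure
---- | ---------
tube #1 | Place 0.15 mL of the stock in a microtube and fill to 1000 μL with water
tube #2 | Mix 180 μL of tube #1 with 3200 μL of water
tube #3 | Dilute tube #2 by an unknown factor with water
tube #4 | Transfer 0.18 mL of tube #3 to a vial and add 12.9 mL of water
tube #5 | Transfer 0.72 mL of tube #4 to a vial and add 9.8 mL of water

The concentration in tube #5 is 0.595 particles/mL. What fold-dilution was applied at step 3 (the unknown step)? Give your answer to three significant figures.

Step 1: 0.15 mL brought to 1000 μL → factor 1/0.15 = 6.6667
Step 2: 180 μL + 3200 μL = 3380 μL total → factor 3380/180 = 18.778
Step 3: unknown factor x
Step 4: 0.18 mL + 12.9 mL = 13.08 mL total → factor 13.08/0.18 = 72.667
Step 5: 0.72 mL + 9.8 mL = 10.52 mL total → factor 10.52/0.72 = 14.611
Product of known-step factors = 1.3291 × 10^5
Overall factor = 2.00 × 10^6 particles/mL / (0.595 particles/mL) = 3.3613 × 10^6
x = 3.3613 × 10^6 / 1.3291 × 10^5 = 25.3

25.3-fold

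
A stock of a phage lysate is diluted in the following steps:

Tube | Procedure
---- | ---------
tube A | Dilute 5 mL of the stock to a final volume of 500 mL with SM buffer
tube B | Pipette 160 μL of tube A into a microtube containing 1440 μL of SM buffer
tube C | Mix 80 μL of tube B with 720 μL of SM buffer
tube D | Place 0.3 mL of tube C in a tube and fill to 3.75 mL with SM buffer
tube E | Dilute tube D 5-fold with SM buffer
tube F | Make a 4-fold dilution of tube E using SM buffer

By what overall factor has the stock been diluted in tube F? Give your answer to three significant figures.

Step 1: 5 mL brought to 500 mL → factor 500/5 = 100
Step 2: 160 μL + 1440 μL = 1600 μL total → factor 1600/160 = 10
Step 3: 80 μL + 720 μL = 800 μL total → factor 800/80 = 10
Step 4: 0.3 mL brought to 3.75 mL → factor 3.75/0.3 = 12.5
Step 5: 5-fold → factor 5
Step 6: 4-fold → factor 4
Overall dilution factor = 100 × 10 × 10 × 12.5 × 5 × 4 = 2.5 × 10^6

2.50 × 10^6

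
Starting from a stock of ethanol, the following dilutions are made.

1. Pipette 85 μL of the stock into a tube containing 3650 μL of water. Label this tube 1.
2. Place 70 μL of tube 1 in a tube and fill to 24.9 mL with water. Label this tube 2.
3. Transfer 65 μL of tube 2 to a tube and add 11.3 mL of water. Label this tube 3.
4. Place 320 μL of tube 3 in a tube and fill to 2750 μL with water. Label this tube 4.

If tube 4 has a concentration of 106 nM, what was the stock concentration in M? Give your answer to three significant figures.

2.49 M

Step 1: 85 μL + 3650 μL = 3735 μL total → factor 3735/85 = 43.941
Step 2: 70 μL brought to 24.9 mL → factor 24900/70 = 355.71
Step 3: 65 μL + 11.3 mL = 11365 μL total → factor 11365/65 = 174.85
Step 4: 320 μL brought to 2750 μL → factor 2750/320 = 8.5938
Overall dilution factor = 43.941 × 355.71 × 174.85 × 8.5938 = 2.3486 × 10^7
Stock = 106 nM × 2.3486 × 10^7 = 2.490 × 10^9 nM = 2.49 M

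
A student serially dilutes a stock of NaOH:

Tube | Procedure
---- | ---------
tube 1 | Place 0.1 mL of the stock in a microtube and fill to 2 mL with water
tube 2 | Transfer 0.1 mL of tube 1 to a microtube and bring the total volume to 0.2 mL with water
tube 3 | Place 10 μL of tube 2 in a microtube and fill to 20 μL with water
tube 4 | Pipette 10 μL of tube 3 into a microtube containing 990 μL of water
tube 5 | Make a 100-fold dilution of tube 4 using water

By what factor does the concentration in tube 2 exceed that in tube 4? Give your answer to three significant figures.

Step 1: 0.1 mL brought to 2 mL → factor 2/0.1 = 20
Step 2: 0.1 mL brought to 0.2 mL → factor 0.2/0.1 = 2
Step 3: 10 μL brought to 20 μL → factor 20/10 = 2
Step 4: 10 μL + 990 μL = 1000 μL total → factor 1000/10 = 100
Dilution factor to tube 2 = 40; to tube 4 = 8000
[tube 2]/[tube 4] = (factor to tube 4)/(factor to tube 2) = 8000/40 = 200

200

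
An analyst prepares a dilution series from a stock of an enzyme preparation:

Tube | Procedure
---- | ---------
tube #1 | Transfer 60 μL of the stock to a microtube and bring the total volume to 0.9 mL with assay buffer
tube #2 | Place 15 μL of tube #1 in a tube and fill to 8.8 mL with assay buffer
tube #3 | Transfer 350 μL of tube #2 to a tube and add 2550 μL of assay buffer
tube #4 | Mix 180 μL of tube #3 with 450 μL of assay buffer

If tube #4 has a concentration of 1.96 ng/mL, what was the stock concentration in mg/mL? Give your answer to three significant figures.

0.500 mg/mL

Step 1: 60 μL brought to 0.9 mL → factor 900/60 = 15
Step 2: 15 μL brought to 8.8 mL → factor 8800/15 = 586.67
Step 3: 350 μL + 2550 μL = 2900 μL total → factor 2900/350 = 8.2857
Step 4: 180 μL + 450 μL = 630 μL total → factor 630/180 = 3.5
Overall dilution factor = 15 × 586.67 × 8.2857 × 3.5 = 2.552 × 10^5
Stock = 1.96 ng/mL × 2.552 × 10^5 = 5.002 × 10^5 ng/mL = 0.500 mg/mL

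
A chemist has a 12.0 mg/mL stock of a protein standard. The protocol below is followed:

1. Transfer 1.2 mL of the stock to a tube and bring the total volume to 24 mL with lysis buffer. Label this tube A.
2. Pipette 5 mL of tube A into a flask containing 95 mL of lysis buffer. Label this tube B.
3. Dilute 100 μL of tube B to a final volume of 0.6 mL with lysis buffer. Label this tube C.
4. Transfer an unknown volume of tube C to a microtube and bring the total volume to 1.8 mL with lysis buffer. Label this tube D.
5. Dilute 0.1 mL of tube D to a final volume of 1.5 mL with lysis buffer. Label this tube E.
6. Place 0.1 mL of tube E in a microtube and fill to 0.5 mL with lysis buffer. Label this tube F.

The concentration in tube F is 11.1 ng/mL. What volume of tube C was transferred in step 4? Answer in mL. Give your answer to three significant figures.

Step 1: 1.2 mL brought to 24 mL → factor 24/1.2 = 20
Step 2: 5 mL + 95 mL = 100 mL total → factor 100/5 = 20
Step 3: 100 μL brought to 0.6 mL → factor 600/100 = 6
Step 4: v brought to 1.8 mL → factor = 1.8 mL/v
Step 5: 0.1 mL brought to 1.5 mL → factor 1.5/0.1 = 15
Step 6: 0.1 mL brought to 0.5 mL → factor 0.5/0.1 = 5
Product of known-step factors = 1.8 × 10^5
Overall factor = 12.0 mg/mL / (11.1 ng/mL) = 1.0811 × 10^6
Step-4 factor = 1.0811 × 10^6 / 1.8 × 10^5 = 6.006
v = 1.8 mL / 6.006 = 0.300 mL

0.300 mL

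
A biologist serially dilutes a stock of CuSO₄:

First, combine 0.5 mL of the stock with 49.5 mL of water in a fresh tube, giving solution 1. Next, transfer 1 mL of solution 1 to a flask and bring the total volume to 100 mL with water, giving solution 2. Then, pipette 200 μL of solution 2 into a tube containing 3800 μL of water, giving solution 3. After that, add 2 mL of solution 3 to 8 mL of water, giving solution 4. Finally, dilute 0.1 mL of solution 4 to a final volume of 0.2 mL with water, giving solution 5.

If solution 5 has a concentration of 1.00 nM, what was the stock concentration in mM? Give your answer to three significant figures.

2.00 mM

Step 1: 0.5 mL + 49.5 mL = 50 mL total → factor 50/0.5 = 100
Step 2: 1 mL brought to 100 mL → factor 100/1 = 100
Step 3: 200 μL + 3800 μL = 4000 μL total → factor 4000/200 = 20
Step 4: 2 mL + 8 mL = 10 mL total → factor 10/2 = 5
Step 5: 0.1 mL brought to 0.2 mL → factor 0.2/0.1 = 2
Overall dilution factor = 100 × 100 × 20 × 5 × 2 = 2 × 10^6
Stock = 1.00 nM × 2 × 10^6 = 2.000 × 10^6 nM = 2.00 mM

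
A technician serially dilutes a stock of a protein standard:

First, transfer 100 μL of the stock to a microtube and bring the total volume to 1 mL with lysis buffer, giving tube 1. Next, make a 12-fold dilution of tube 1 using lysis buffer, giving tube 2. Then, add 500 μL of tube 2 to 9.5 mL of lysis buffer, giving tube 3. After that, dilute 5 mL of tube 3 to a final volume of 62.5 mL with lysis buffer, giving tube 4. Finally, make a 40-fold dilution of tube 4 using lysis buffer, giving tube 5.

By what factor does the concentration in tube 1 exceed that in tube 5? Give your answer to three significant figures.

Step 1: 100 μL brought to 1 mL → factor 1000/100 = 10
Step 2: 12-fold → factor 12
Step 3: 500 μL + 9.5 mL = 10000 μL total → factor 10000/500 = 20
Step 4: 5 mL brought to 62.5 mL → factor 62.5/5 = 12.5
Step 5: 40-fold → factor 40
Dilution factor to tube 1 = 10; to tube 5 = 1.2 × 10^6
[tube 1]/[tube 5] = (factor to tube 5)/(factor to tube 1) = 1.2 × 10^6/10 = 1.20 × 10^5

1.20 × 10^5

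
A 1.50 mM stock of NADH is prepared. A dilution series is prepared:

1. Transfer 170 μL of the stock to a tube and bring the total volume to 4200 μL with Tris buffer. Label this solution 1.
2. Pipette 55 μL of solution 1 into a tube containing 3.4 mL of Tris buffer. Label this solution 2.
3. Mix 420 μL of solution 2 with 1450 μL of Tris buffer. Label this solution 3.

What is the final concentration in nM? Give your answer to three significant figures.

217 nM

Step 1: 170 μL brought to 4200 μL → factor 4200/170 = 24.706
Step 2: 55 μL + 3.4 mL = 3455 μL total → factor 3455/55 = 62.818
Step 3: 420 μL + 1450 μL = 1870 μL total → factor 1870/420 = 4.4524
Overall dilution factor = 24.706 × 62.818 × 4.4524 = 6910
Final = 1.50 mM / 6910 = 0.0002171 mM = 217 nM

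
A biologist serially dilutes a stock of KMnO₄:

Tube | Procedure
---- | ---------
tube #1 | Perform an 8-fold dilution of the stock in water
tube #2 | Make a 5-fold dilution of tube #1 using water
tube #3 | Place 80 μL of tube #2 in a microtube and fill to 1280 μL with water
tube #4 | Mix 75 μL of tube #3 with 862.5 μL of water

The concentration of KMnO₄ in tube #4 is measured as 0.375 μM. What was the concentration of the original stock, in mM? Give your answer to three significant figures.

Step 1: 8-fold → factor 8
Step 2: 5-fold → factor 5
Step 3: 80 μL brought to 1280 μL → factor 1280/80 = 16
Step 4: 75 μL + 862.5 μL = 937.5 μL total → factor 937.5/75 = 12.5
Overall dilution factor = 8 × 5 × 16 × 12.5 = 8000
Stock = 0.375 μM × 8000 = 3000 μM = 3.00 mM

3.00 mM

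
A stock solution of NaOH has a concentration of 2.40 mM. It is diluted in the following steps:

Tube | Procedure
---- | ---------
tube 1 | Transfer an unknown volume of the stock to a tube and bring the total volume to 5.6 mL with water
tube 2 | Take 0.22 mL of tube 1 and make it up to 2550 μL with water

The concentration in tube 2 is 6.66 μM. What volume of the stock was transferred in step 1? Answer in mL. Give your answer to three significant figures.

0.180 mL

Step 1: v brought to 5.6 mL → factor = 5.6 mL/v
Step 2: 0.22 mL brought to 2550 μL → factor 2.55/0.22 = 11.591
Product of known-step factors = 11.591
Overall factor = 2.40 mM / (6.66 μM) = 360.36
Step-1 factor = 360.36 / 11.591 = 31.09
v = 5.6 mL / 31.09 = 0.180 mL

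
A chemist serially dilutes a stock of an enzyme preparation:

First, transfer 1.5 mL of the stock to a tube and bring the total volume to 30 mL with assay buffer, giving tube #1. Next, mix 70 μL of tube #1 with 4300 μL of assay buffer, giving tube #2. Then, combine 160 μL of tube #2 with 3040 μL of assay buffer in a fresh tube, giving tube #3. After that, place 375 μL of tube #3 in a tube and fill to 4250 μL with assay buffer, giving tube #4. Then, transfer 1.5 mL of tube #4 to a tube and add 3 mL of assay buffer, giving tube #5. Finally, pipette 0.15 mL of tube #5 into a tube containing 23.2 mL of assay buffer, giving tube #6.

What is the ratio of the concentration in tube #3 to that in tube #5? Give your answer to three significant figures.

Step 1: 1.5 mL brought to 30 mL → factor 30/1.5 = 20
Step 2: 70 μL + 4300 μL = 4370 μL total → factor 4370/70 = 62.429
Step 3: 160 μL + 3040 μL = 3200 μL total → factor 3200/160 = 20
Step 4: 375 μL brought to 4250 μL → factor 4250/375 = 11.333
Step 5: 1.5 mL + 3 mL = 4.5 mL total → factor 4.5/1.5 = 3
Dilution factor to tube #3 = 24971; to tube #5 = 8.4903 × 10^5
[tube #3]/[tube #5] = (factor to tube #5)/(factor to tube #3) = 8.4903 × 10^5/24971 = 34.0

34.0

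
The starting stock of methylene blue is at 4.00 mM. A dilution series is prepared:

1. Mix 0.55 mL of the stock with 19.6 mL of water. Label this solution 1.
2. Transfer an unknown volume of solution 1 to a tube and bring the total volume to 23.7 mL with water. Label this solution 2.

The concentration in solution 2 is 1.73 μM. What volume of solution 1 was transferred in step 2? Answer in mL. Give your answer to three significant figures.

Step 1: 0.55 mL + 19.6 mL = 20.15 mL total → factor 20.15/0.55 = 36.636
Step 2: v brought to 23.7 mL → factor = 23.7 mL/v
Product of known-step factors = 36.636
Overall factor = 4.00 mM / (1.73 μM) = 2312.1
Step-2 factor = 2312.1 / 36.636 = 63.11
v = 23.7 mL / 63.11 = 0.376 mL

0.376 mL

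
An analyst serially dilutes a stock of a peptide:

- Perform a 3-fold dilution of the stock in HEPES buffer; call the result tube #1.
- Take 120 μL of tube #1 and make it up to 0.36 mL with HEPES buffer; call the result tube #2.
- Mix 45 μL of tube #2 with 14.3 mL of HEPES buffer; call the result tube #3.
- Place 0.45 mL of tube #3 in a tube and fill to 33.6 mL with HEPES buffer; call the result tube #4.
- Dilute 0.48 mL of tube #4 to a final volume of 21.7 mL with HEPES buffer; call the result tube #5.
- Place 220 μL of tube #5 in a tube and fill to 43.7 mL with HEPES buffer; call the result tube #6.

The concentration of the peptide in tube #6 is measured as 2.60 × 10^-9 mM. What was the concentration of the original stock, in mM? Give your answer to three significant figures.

5.00 mM

Step 1: 3-fold → factor 3
Step 2: 120 μL brought to 0.36 mL → factor 360/120 = 3
Step 3: 45 μL + 14.3 mL = 14345 μL total → factor 14345/45 = 318.78
Step 4: 0.45 mL brought to 33.6 mL → factor 33.6/0.45 = 74.667
Step 5: 0.48 mL brought to 21.7 mL → factor 21.7/0.48 = 45.208
Step 6: 220 μL brought to 43.7 mL → factor 43700/220 = 198.64
Overall dilution factor = 3 × 3 × 318.78 × 74.667 × 45.208 × 198.64 = 1.9237 × 10^9
Stock = 2.60 × 10^-9 mM × 1.9237 × 10^9 = 5.00 mM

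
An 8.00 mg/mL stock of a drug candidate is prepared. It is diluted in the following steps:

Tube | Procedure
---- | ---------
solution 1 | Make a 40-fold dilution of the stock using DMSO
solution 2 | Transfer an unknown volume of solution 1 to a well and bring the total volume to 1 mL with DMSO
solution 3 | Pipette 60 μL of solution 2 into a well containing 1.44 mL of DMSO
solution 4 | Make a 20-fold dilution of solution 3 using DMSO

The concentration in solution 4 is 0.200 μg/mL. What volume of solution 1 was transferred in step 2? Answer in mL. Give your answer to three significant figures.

0.500 mL

Step 1: 40-fold → factor 40
Step 2: v brought to 1 mL → factor = 1 mL/v
Step 3: 60 μL + 1.44 mL = 1500 μL total → factor 1500/60 = 25
Step 4: 20-fold → factor 20
Product of known-step factors = 20000
Overall factor = 8.00 mg/mL / (0.200 μg/mL) = 40000
Step-2 factor = 40000 / 20000 = 2
v = 1 mL / 2 = 0.500 mL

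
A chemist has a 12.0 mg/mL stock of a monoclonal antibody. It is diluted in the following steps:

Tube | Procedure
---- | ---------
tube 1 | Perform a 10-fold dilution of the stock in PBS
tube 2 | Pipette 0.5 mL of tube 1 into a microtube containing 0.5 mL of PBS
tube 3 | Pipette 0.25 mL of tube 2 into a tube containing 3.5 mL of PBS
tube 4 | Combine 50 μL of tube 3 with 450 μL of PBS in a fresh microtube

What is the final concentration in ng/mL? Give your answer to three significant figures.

4.00 × 10^3 ng/mL

Step 1: 10-fold → factor 10
Step 2: 0.5 mL + 0.5 mL = 1 mL total → factor 1/0.5 = 2
Step 3: 0.25 mL + 3.5 mL = 3.75 mL total → factor 3.75/0.25 = 15
Step 4: 50 μL + 450 μL = 500 μL total → factor 500/50 = 10
Overall dilution factor = 10 × 2 × 15 × 10 = 3000
Final = 12.0 mg/mL / 3000 = 0.004000 mg/mL = 4.00 × 10^3 ng/mL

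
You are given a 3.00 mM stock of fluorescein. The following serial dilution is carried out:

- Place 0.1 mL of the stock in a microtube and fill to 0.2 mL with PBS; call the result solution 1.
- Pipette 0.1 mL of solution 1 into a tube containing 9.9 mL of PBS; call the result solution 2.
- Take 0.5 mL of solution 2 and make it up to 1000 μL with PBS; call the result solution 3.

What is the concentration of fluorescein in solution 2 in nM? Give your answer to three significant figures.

Step 1: 0.1 mL brought to 0.2 mL → factor 0.2/0.1 = 2
Step 2: 0.1 mL + 9.9 mL = 10 mL total → factor 10/0.1 = 100
Dilution factor through solution 2 = 2 × 100 = 200
[solution 2] = 3.00 mM / 200 = 0.01500 mM = 1.50 × 10^4 nM

1.50 × 10^4 nM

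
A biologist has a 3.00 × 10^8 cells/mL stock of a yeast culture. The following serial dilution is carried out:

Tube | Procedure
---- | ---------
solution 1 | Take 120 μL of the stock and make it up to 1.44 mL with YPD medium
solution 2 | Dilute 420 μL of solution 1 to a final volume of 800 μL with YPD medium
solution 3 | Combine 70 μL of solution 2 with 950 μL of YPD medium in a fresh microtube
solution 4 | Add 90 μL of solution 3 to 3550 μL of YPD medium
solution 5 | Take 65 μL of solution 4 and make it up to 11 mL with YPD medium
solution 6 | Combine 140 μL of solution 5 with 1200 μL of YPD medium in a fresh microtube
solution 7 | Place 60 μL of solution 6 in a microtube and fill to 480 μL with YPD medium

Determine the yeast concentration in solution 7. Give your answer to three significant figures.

Step 1: 120 μL brought to 1.44 mL → factor 1440/120 = 12
Step 2: 420 μL brought to 800 μL → factor 800/420 = 1.9048
Step 3: 70 μL + 950 μL = 1020 μL total → factor 1020/70 = 14.571
Step 4: 90 μL + 3550 μL = 3640 μL total → factor 3640/90 = 40.444
Step 5: 65 μL brought to 11 mL → factor 11000/65 = 169.23
Step 6: 140 μL + 1200 μL = 1340 μL total → factor 1340/140 = 9.5714
Step 7: 60 μL brought to 480 μL → factor 480/60 = 8
Overall dilution factor = 12 × 1.9048 × 14.571 × 40.444 × 169.23 × 9.5714 × 8 = 1.7455 × 10^8
Final = 3.00 × 10^8 cells/mL / 1.7455 × 10^8 = 1.72 cells/mL

1.72 cells/mL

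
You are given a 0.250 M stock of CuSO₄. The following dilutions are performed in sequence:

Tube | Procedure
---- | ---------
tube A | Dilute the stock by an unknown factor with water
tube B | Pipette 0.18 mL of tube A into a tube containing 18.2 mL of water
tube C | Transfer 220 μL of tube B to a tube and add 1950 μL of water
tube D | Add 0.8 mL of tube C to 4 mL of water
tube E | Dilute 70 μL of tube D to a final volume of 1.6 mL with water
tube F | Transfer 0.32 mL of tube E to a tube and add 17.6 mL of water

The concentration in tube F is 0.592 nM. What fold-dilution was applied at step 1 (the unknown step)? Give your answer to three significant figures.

54.6-fold

Step 1: unknown factor x
Step 2: 0.18 mL + 18.2 mL = 18.38 mL total → factor 18.38/0.18 = 102.11
Step 3: 220 μL + 1950 μL = 2170 μL total → factor 2170/220 = 9.8636
Step 4: 0.8 mL + 4 mL = 4.8 mL total → factor 4.8/0.8 = 6
Step 5: 70 μL brought to 1.6 mL → factor 1600/70 = 22.857
Step 6: 0.32 mL + 17.6 mL = 17.92 mL total → factor 17.92/0.32 = 56
Product of known-step factors = 7.7352 × 10^6
Overall factor = 0.250 M / (0.592 nM) = 4.223 × 10^8
x = 4.223 × 10^8 / 7.7352 × 10^6 = 54.6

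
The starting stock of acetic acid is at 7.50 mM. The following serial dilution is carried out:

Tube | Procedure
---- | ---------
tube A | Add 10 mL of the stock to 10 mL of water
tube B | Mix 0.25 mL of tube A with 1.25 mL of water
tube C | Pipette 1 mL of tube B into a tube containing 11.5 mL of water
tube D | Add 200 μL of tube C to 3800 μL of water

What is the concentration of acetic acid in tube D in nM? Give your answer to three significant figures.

2.50 × 10^3 nM

Step 1: 10 mL + 10 mL = 20 mL total → factor 20/10 = 2
Step 2: 0.25 mL + 1.25 mL = 1.5 mL total → factor 1.5/0.25 = 6
Step 3: 1 mL + 11.5 mL = 12.5 mL total → factor 12.5/1 = 12.5
Step 4: 200 μL + 3800 μL = 4000 μL total → factor 4000/200 = 20
Overall dilution factor = 2 × 6 × 12.5 × 20 = 3000
Final = 7.50 mM / 3000 = 0.002500 mM = 2.50 × 10^3 nM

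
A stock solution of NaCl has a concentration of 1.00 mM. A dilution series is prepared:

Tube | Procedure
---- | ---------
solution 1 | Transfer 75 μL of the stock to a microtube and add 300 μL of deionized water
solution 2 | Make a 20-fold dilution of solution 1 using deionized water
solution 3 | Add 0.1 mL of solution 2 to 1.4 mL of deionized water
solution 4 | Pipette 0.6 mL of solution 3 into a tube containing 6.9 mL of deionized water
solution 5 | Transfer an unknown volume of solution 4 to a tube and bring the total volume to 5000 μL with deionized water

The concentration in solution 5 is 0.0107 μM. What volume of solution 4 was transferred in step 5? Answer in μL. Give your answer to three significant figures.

Step 1: 75 μL + 300 μL = 375 μL total → factor 375/75 = 5
Step 2: 20-fold → factor 20
Step 3: 0.1 mL + 1.4 mL = 1.5 mL total → factor 1.5/0.1 = 15
Step 4: 0.6 mL + 6.9 mL = 7.5 mL total → factor 7.5/0.6 = 12.5
Step 5: v brought to 5000 μL → factor = 5000 μL/v
Product of known-step factors = 18750
Overall factor = 1.00 mM / (0.0107 μM) = 93458
Step-5 factor = 93458 / 18750 = 4.9844
v = 5000 μL / 4.9844 = 1.00 × 10^3 μL

1.00 × 10^3 μL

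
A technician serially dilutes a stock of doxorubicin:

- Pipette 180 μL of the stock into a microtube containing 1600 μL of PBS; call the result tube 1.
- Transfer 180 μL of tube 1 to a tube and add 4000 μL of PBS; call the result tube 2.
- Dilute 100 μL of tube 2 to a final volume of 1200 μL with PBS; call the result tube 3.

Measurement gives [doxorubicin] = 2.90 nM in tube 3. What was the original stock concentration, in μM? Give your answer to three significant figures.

Step 1: 180 μL + 1600 μL = 1780 μL total → factor 1780/180 = 9.8889
Step 2: 180 μL + 4000 μL = 4180 μL total → factor 4180/180 = 23.222
Step 3: 100 μL brought to 1200 μL → factor 1200/100 = 12
Overall dilution factor = 9.8889 × 23.222 × 12 = 2755.7
Stock = 2.90 nM × 2755.7 = 7992 nM = 7.99 μM

7.99 μM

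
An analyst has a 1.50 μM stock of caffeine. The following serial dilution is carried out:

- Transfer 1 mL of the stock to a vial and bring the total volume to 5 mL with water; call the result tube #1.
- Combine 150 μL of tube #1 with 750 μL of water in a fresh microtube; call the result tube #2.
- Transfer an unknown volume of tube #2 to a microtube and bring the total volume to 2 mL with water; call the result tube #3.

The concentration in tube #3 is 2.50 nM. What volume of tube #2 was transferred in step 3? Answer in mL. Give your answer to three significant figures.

Step 1: 1 mL brought to 5 mL → factor 5/1 = 5
Step 2: 150 μL + 750 μL = 900 μL total → factor 900/150 = 6
Step 3: v brought to 2 mL → factor = 2 mL/v
Product of known-step factors = 30
Overall factor = 1.50 μM / (2.50 nM) = 600
Step-3 factor = 600 / 30 = 20
v = 2 mL / 20 = 0.100 mL

0.100 mL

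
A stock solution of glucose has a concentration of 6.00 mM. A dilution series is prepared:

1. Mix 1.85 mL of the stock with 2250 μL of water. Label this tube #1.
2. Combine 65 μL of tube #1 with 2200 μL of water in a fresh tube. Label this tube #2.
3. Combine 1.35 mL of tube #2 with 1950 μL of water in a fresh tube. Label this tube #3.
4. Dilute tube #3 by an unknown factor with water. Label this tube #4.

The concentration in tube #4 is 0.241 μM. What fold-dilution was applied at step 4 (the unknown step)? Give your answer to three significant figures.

Step 1: 1.85 mL + 2250 μL = 4.1 mL total → factor 4.1/1.85 = 2.2162
Step 2: 65 μL + 2200 μL = 2265 μL total → factor 2265/65 = 34.846
Step 3: 1.35 mL + 1950 μL = 3.3 mL total → factor 3.3/1.35 = 2.4444
Step 4: unknown factor x
Product of known-step factors = 188.78
Overall factor = 6.00 mM / (0.241 μM) = 24896
x = 24896 / 188.78 = 132

132-fold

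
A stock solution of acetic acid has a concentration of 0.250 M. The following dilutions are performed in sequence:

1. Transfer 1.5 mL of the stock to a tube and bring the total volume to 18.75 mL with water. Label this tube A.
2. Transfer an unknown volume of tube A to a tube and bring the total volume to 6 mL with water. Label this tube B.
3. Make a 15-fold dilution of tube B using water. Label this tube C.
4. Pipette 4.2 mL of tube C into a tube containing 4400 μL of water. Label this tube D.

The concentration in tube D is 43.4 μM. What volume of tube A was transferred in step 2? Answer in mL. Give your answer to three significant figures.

Step 1: 1.5 mL brought to 18.75 mL → factor 18.75/1.5 = 12.5
Step 2: v brought to 6 mL → factor = 6 mL/v
Step 3: 15-fold → factor 15
Step 4: 4.2 mL + 4400 μL = 8.6 mL total → factor 8.6/4.2 = 2.0476
Product of known-step factors = 383.93
Overall factor = 0.250 M / (43.4 μM) = 5760.4
Step-2 factor = 5760.4 / 383.93 = 15.004
v = 6 mL / 15.004 = 0.400 mL

0.400 mL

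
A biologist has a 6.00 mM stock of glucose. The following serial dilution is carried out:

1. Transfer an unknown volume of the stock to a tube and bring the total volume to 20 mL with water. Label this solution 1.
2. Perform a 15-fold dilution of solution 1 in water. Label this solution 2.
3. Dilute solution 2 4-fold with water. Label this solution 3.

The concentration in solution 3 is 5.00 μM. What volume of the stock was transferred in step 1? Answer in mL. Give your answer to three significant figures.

Step 1: v brought to 20 mL → factor = 20 mL/v
Step 2: 15-fold → factor 15
Step 3: 4-fold → factor 4
Product of known-step factors = 60
Overall factor = 6.00 mM / (5.00 μM) = 1200
Step-1 factor = 1200 / 60 = 20
v = 20 mL / 20 = 1.00 mL

1.00 mL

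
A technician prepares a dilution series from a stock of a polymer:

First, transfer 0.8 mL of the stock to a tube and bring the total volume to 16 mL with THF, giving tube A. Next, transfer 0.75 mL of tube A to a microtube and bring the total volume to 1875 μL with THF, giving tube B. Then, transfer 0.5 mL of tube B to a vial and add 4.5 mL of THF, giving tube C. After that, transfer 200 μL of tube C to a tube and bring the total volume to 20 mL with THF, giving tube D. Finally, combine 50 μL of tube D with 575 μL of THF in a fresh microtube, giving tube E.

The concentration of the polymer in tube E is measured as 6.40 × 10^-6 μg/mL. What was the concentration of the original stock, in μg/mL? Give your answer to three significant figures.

Step 1: 0.8 mL brought to 16 mL → factor 16/0.8 = 20
Step 2: 0.75 mL brought to 1875 μL → factor 1.875/0.75 = 2.5
Step 3: 0.5 mL + 4.5 mL = 5 mL total → factor 5/0.5 = 10
Step 4: 200 μL brought to 20 mL → factor 20000/200 = 100
Step 5: 50 μL + 575 μL = 625 μL total → factor 625/50 = 12.5
Overall dilution factor = 20 × 2.5 × 10 × 100 × 12.5 = 6.25 × 10^5
Stock = 6.40 × 10^-6 μg/mL × 6.25 × 10^5 = 4.00 μg/mL

4.00 μg/mL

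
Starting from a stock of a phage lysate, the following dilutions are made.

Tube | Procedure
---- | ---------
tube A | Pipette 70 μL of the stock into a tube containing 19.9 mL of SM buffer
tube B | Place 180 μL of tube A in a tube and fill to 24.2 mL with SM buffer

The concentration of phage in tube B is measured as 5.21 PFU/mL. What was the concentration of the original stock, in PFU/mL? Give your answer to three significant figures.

2.00 × 10^5 PFU/mL

Step 1: 70 μL + 19.9 mL = 19970 μL total → factor 19970/70 = 285.29
Step 2: 180 μL brought to 24.2 mL → factor 24200/180 = 134.44
Overall dilution factor = 285.29 × 134.44 = 38355
Stock = 5.21 PFU/mL × 38355 = 2.00 × 10^5 PFU/mL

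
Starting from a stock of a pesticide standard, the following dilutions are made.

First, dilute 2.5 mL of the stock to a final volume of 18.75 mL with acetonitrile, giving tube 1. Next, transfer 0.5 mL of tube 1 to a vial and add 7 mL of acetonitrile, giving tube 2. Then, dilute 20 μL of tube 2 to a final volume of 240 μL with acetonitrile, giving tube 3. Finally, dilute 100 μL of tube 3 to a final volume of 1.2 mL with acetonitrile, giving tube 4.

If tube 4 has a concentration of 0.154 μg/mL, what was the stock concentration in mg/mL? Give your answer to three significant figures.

Step 1: 2.5 mL brought to 18.75 mL → factor 18.75/2.5 = 7.5
Step 2: 0.5 mL + 7 mL = 7.5 mL total → factor 7.5/0.5 = 15
Step 3: 20 μL brought to 240 μL → factor 240/20 = 12
Step 4: 100 μL brought to 1.2 mL → factor 1200/100 = 12
Overall dilution factor = 7.5 × 15 × 12 × 12 = 16200
Stock = 0.154 μg/mL × 16200 = 2495 μg/mL = 2.49 mg/mL

2.49 mg/mL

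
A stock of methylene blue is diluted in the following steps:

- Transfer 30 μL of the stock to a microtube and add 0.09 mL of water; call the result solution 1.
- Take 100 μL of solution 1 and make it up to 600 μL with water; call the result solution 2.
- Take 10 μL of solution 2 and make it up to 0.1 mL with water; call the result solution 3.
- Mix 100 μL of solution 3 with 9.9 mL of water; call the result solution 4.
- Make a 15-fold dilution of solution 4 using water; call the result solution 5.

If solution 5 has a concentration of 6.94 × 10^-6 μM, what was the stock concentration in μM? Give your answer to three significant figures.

Step 1: 30 μL + 0.09 mL = 120 μL total → factor 120/30 = 4
Step 2: 100 μL brought to 600 μL → factor 600/100 = 6
Step 3: 10 μL brought to 0.1 mL → factor 100/10 = 10
Step 4: 100 μL + 9.9 mL = 10000 μL total → factor 10000/100 = 100
Step 5: 15-fold → factor 15
Overall dilution factor = 4 × 6 × 10 × 100 × 15 = 3.6 × 10^5
Stock = 6.94 × 10^-6 μM × 3.6 × 10^5 = 2.50 μM

2.50 μM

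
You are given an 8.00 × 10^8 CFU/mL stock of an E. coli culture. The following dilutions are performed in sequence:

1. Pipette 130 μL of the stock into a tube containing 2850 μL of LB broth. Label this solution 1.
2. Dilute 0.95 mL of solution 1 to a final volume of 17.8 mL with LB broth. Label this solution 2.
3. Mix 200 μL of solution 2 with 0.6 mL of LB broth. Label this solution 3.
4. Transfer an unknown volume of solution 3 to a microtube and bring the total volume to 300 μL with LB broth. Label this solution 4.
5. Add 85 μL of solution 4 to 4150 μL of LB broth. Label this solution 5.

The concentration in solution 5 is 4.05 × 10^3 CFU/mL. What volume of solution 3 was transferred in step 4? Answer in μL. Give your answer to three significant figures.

130 μL

Step 1: 130 μL + 2850 μL = 2980 μL total → factor 2980/130 = 22.923
Step 2: 0.95 mL brought to 17.8 mL → factor 17.8/0.95 = 18.737
Step 3: 200 μL + 0.6 mL = 800 μL total → factor 800/200 = 4
Step 4: v brought to 300 μL → factor = 300 μL/v
Step 5: 85 μL + 4150 μL = 4235 μL total → factor 4235/85 = 49.824
Product of known-step factors = 85598
Overall factor = 8.00 × 10^8 CFU/mL / (4.05 × 10^3 CFU/mL) = 1.9753 × 10^5
Step-4 factor = 1.9753 × 10^5 / 85598 = 2.3077
v = 300 μL / 2.3077 = 130 μL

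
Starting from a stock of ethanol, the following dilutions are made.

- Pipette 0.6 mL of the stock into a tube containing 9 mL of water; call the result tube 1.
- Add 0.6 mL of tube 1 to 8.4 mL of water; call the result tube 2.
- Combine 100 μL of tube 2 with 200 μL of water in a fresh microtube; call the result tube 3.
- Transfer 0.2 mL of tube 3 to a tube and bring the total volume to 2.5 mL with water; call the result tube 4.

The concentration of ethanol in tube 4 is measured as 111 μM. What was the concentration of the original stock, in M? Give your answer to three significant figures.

Step 1: 0.6 mL + 9 mL = 9.6 mL total → factor 9.6/0.6 = 16
Step 2: 0.6 mL + 8.4 mL = 9 mL total → factor 9/0.6 = 15
Step 3: 100 μL + 200 μL = 300 μL total → factor 300/100 = 3
Step 4: 0.2 mL brought to 2.5 mL → factor 2.5/0.2 = 12.5
Overall dilution factor = 16 × 15 × 3 × 12.5 = 9000
Stock = 111 μM × 9000 = 9.990 × 10^5 μM = 0.999 M

0.999 M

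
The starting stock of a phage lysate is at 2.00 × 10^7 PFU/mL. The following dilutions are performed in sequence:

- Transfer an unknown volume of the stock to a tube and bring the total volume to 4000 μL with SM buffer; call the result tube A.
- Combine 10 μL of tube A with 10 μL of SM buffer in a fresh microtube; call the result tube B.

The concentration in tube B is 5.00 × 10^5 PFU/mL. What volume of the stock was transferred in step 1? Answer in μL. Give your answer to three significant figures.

200 μL

Step 1: v brought to 4000 μL → factor = 4000 μL/v
Step 2: 10 μL + 10 μL = 20 μL total → factor 20/10 = 2
Product of known-step factors = 2
Overall factor = 2.00 × 10^7 PFU/mL / (5.00 × 10^5 PFU/mL) = 40
Step-1 factor = 40 / 2 = 20
v = 4000 μL / 20 = 200 μL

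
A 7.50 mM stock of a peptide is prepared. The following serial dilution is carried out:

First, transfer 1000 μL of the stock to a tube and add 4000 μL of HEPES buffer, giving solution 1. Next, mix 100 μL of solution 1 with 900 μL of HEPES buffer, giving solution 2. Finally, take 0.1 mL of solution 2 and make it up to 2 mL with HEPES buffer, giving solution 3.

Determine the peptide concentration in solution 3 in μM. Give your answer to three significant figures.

Step 1: 1000 μL + 4000 μL = 5000 μL total → factor 5000/1000 = 5
Step 2: 100 μL + 900 μL = 1000 μL total → factor 1000/100 = 10
Step 3: 0.1 mL brought to 2 mL → factor 2/0.1 = 20
Overall dilution factor = 5 × 10 × 20 = 1000
Final = 7.50 mM / 1000 = 0.007500 mM = 7.50 μM

7.50 μM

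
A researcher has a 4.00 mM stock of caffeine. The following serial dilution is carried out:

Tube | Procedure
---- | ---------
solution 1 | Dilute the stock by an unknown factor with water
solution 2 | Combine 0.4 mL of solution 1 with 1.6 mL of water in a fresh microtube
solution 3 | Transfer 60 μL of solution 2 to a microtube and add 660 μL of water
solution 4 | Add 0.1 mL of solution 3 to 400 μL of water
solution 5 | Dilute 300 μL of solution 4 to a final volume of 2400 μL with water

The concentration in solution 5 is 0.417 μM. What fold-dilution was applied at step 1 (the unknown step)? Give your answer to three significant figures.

4.00-fold

Step 1: unknown factor x
Step 2: 0.4 mL + 1.6 mL = 2 mL total → factor 2/0.4 = 5
Step 3: 60 μL + 660 μL = 720 μL total → factor 720/60 = 12
Step 4: 0.1 mL + 400 μL = 0.5 mL total → factor 0.5/0.1 = 5
Step 5: 300 μL brought to 2400 μL → factor 2400/300 = 8
Product of known-step factors = 2400
Overall factor = 4.00 mM / (0.417 μM) = 9592.3
x = 9592.3 / 2400 = 4.00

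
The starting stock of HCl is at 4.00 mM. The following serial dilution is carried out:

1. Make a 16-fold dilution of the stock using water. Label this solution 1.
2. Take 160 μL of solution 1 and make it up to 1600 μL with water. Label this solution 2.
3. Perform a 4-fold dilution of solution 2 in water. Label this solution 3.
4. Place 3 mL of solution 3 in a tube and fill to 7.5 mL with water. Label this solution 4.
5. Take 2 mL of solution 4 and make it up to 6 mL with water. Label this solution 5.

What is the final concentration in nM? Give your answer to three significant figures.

Step 1: 16-fold → factor 16
Step 2: 160 μL brought to 1600 μL → factor 1600/160 = 10
Step 3: 4-fold → factor 4
Step 4: 3 mL brought to 7.5 mL → factor 7.5/3 = 2.5
Step 5: 2 mL brought to 6 mL → factor 6/2 = 3
Overall dilution factor = 16 × 10 × 4 × 2.5 × 3 = 4800
Final = 4.00 mM / 4800 = 0.0008333 mM = 833 nM

833 nM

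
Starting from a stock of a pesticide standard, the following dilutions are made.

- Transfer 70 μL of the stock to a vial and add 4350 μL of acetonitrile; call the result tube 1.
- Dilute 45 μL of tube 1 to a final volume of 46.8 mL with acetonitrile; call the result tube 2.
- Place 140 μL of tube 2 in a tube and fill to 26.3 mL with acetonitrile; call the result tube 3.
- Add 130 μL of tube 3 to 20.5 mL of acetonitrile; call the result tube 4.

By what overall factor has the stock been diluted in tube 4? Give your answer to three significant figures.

Step 1: 70 μL + 4350 μL = 4420 μL total → factor 4420/70 = 63.143
Step 2: 45 μL brought to 46.8 mL → factor 46800/45 = 1040
Step 3: 140 μL brought to 26.3 mL → factor 26300/140 = 187.86
Step 4: 130 μL + 20.5 mL = 20630 μL total → factor 20630/130 = 158.69
Overall dilution factor = 63.143 × 1040 × 187.86 × 158.69 = 1.9577 × 10^9

1.96 × 10^9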